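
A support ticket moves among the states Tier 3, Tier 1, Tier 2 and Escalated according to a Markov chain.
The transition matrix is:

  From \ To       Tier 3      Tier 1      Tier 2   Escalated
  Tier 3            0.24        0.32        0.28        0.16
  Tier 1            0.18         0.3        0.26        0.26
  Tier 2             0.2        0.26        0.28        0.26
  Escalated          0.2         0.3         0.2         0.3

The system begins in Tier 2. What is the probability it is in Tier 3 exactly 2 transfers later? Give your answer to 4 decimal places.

Propagate the distribution vector 2 transfers from Tier 2.
After 0 transfers: (0.0000, 0.0000, 1.0000, 0.0000)
After 1 transfer: (0.2000, 0.2600, 0.2800, 0.2600)
After 2 transfers: (0.2028, 0.2928, 0.2540, 0.2504)
P(in Tier 3 after 2 transfers) = 0.2028

0.2028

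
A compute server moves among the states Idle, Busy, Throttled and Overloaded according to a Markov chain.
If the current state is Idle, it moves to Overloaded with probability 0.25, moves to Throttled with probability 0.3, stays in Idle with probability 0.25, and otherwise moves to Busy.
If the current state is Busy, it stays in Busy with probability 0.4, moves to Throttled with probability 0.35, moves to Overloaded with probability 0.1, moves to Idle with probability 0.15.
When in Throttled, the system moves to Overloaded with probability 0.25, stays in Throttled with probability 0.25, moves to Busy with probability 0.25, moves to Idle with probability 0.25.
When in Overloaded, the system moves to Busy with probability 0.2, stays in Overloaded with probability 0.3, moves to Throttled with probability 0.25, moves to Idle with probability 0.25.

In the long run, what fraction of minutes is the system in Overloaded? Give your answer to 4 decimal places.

Let the stationary distribution be π with π = πP and π_1 + π_2 + π_3 + π_4 = 1.
π_1 = 0.25·π_1 + 0.15·π_2 + 0.25·π_3 + 0.25·π_4
π_2 = 0.2·π_1 + 0.4·π_2 + 0.25·π_3 + 0.2·π_4
π_3 = 0.3·π_1 + 0.35·π_2 + 0.25·π_3 + 0.25·π_4
Solving with the normalization constraint gives π = (0.2232, 0.2680, 0.2880, 0.2208).
So the stationary probability of Overloaded is 0.2208.

0.2208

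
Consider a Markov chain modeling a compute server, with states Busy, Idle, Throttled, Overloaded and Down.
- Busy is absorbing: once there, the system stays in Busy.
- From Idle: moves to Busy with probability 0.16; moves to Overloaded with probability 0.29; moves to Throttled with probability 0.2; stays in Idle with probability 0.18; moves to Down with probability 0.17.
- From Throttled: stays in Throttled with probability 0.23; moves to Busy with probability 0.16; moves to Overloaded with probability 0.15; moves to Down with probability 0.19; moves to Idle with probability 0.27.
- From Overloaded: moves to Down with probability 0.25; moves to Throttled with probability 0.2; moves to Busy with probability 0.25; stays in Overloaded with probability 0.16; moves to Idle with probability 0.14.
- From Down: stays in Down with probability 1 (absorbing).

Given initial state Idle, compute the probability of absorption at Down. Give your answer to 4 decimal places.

Let h(s) be the probability of absorption at Down starting from transient state s. Then h(Down) = 1 and h(Busy) = 0. By first-step analysis:
h(Idle) = 0.16·0 + 0.18·h(Idle) + 0.2·h(Throttled) + 0.29·h(Overloaded) + 0.17·1
h(Throttled) = 0.16·0 + 0.27·h(Idle) + 0.23·h(Throttled) + 0.15·h(Overloaded) + 0.19·1
h(Overloaded) = 0.25·0 + 0.14·h(Idle) + 0.2·h(Throttled) + 0.16·h(Overloaded) + 0.25·1
Solving: h(Idle) = 0.5158, h(Throttled) = 0.5268, h(Overloaded) = 0.5090.
Starting from Idle, the probability is 0.5158.

0.5158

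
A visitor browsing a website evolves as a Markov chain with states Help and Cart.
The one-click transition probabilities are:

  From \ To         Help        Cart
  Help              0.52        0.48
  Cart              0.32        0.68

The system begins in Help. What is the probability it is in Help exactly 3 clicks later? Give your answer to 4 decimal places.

0.4048

Propagate the distribution vector 3 clicks from Help.
After 0 clicks: (1.0000, 0.0000)
After 1 click: (0.5200, 0.4800)
After 2 clicks: (0.4240, 0.5760)
After 3 clicks: (0.4048, 0.5952)
P(in Help after 3 clicks) = 0.4048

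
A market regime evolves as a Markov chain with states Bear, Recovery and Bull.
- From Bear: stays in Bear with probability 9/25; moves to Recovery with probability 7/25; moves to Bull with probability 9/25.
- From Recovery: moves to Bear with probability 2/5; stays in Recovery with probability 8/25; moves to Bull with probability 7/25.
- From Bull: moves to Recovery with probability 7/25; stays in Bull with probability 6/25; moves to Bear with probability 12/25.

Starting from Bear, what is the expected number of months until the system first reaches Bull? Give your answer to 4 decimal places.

2.9703

Let t(s) be the expected number of months to first reach Bull from state s, with t(Bull) = 0. Conditioning on the first month:
t(Bear) = 1 + 0.36·t(Bear) + 0.28·t(Recovery)
t(Recovery) = 1 + 0.4·t(Bear) + 0.32·t(Recovery)
Solving: t(Bear) = 2.9703, t(Recovery) = 3.2178.
Expected months from Bear to Bull: 2.9703.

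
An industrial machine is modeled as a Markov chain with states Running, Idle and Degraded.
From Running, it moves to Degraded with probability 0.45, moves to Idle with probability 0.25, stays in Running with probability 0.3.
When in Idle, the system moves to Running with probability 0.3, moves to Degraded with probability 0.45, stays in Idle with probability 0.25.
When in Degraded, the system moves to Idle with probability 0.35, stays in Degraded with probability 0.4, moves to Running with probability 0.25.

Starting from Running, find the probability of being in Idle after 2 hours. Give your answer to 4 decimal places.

Sum over the intermediate state after 1 hour:
P = P(Running→Running)·P(Running→Idle) + P(Running→Idle)·P(Idle→Idle) + P(Running→Degraded)·P(Degraded→Idle)
  = 0.3×0.25 + 0.25×0.25 + 0.45×0.35
  = 0.0750 + 0.0625 + 0.1575 = 0.2950

0.2950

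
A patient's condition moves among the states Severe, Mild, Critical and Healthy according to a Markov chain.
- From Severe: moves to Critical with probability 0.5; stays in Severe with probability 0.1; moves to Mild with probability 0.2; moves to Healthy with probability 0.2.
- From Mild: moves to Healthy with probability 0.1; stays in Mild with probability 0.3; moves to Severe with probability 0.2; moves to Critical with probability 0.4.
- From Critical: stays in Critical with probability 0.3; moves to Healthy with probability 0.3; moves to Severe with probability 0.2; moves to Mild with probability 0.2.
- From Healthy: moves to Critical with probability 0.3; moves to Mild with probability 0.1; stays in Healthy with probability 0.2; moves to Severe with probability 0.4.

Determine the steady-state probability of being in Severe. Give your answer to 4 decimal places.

0.2212

Let the stationary distribution be π with π = πP and π_1 + π_2 + π_3 + π_4 = 1.
π_1 = 0.1·π_1 + 0.2·π_2 + 0.2·π_3 + 0.4·π_4
π_2 = 0.2·π_1 + 0.3·π_2 + 0.2·π_3 + 0.1·π_4
π_3 = 0.5·π_1 + 0.4·π_2 + 0.3·π_3 + 0.3·π_4
Solving with the normalization constraint gives π = (0.2212, 0.1982, 0.3641, 0.2166).
So the stationary probability of Severe is 0.2212.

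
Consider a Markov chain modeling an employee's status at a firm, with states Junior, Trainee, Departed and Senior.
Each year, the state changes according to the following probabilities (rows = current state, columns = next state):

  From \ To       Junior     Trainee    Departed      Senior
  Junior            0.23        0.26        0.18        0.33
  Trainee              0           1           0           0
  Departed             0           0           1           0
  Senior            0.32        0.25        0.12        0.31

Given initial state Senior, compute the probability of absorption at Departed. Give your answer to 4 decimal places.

0.3524

Let h(s) be the probability of absorption at Departed starting from transient state s. Then h(Departed) = 1 and h(Trainee) = 0. By first-step analysis:
h(Junior) = 0.23·h(Junior) + 0.26·0 + 0.18·1 + 0.33·h(Senior)
h(Senior) = 0.32·h(Junior) + 0.25·0 + 0.12·1 + 0.31·h(Senior)
Solving: h(Junior) = 0.3848, h(Senior) = 0.3524.
Starting from Senior, the probability is 0.3524.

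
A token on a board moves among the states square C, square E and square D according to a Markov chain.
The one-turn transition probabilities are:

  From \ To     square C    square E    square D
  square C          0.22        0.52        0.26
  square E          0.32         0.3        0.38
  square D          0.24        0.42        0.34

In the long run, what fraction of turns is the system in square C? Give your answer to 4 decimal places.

0.2666

Let the stationary distribution be π with π = πP and π_1 + π_2 + π_3 = 1.
π_1 = 0.22·π_1 + 0.32·π_2 + 0.24·π_3
π_2 = 0.52·π_1 + 0.3·π_2 + 0.42·π_3
Solving with the normalization constraint gives π = (0.2666, 0.3988, 0.3346).
So the stationary probability of square C is 0.2666.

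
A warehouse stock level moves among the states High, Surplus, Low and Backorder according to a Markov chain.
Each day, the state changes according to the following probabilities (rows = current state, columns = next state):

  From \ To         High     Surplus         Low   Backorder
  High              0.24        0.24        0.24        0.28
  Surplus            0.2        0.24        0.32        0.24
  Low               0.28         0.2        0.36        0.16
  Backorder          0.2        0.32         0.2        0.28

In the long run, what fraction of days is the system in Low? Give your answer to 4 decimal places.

Let the stationary distribution be π with π = πP and π_1 + π_2 + π_3 + π_4 = 1.
π_1 = 0.24·π_1 + 0.2·π_2 + 0.28·π_3 + 0.2·π_4
π_2 = 0.24·π_1 + 0.24·π_2 + 0.2·π_3 + 0.32·π_4
π_3 = 0.24·π_1 + 0.32·π_2 + 0.36·π_3 + 0.2·π_4
Solving with the normalization constraint gives π = (0.2320, 0.2475, 0.2845, 0.2360).
So the stationary probability of Low is 0.2845.

0.2845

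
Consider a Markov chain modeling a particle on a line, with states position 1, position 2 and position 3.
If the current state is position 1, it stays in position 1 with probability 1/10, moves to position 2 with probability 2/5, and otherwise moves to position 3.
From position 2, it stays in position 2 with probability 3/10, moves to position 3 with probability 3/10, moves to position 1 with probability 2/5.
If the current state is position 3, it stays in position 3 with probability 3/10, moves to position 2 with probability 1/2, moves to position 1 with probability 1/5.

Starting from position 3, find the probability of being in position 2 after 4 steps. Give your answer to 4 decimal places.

Propagate the distribution vector 4 steps from position 3.
After 0 steps: (0.0000, 0.0000, 1.0000)
After 1 step: (0.2000, 0.5000, 0.3000)
After 2 steps: (0.2800, 0.3800, 0.3400)
After 3 steps: (0.2480, 0.3960, 0.3560)
After 4 steps: (0.2544, 0.3960, 0.3496)
P(in position 2 after 4 steps) = 0.3960

0.3960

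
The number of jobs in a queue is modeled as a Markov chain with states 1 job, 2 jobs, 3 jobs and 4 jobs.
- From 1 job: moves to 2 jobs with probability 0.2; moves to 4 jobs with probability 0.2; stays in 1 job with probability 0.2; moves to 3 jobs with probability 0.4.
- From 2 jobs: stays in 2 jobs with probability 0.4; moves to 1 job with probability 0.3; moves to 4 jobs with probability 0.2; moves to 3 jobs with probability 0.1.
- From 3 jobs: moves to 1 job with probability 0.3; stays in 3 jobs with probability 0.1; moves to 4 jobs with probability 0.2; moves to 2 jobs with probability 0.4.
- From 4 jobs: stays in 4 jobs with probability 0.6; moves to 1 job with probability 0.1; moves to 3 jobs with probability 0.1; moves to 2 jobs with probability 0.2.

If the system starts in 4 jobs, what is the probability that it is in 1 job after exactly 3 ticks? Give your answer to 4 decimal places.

0.1950

Propagate the distribution vector 3 ticks from 4 jobs.
After 0 ticks: (0.0000, 0.0000, 0.0000, 1.0000)
After 1 tick: (0.1000, 0.2000, 0.1000, 0.6000)
After 2 ticks: (0.1700, 0.2600, 0.1300, 0.4400)
After 3 ticks: (0.1950, 0.2780, 0.1510, 0.3760)
P(in 1 job after 3 ticks) = 0.1950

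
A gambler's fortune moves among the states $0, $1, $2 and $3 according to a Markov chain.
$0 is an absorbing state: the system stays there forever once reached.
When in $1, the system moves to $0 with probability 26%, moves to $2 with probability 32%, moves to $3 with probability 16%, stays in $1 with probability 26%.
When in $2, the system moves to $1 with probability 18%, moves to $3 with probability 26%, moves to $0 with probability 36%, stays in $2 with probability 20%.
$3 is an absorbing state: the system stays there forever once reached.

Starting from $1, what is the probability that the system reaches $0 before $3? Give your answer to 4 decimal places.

0.6048

Let h(s) be the probability of absorption at $0 starting from transient state s. Then h($0) = 1 and h($3) = 0. By first-step analysis:
h($1) = 0.26·1 + 0.26·h($1) + 0.32·h($2) + 0.16·0
h($2) = 0.36·1 + 0.18·h($1) + 0.2·h($2) + 0.26·0
Solving: h($1) = 0.6048, h($2) = 0.5861.
Starting from $1, the probability is 0.6048.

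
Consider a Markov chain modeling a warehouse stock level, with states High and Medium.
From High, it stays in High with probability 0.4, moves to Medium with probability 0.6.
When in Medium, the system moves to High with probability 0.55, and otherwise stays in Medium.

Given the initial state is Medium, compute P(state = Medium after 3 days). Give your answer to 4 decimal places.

0.5201

Propagate the distribution vector 3 days from Medium.
After 0 days: (0.0000, 1.0000)
After 1 day: (0.5500, 0.4500)
After 2 days: (0.4675, 0.5325)
After 3 days: (0.4799, 0.5201)
P(in Medium after 3 days) = 0.5201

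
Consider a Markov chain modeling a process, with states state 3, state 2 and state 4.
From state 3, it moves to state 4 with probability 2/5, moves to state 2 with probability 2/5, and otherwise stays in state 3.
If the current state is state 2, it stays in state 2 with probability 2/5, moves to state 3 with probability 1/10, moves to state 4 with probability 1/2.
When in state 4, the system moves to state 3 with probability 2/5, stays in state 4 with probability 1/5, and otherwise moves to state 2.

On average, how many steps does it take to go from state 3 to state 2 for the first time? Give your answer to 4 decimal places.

2.5000

Let t(s) be the expected number of steps to first reach state 2 from state s, with t(state 2) = 0. Conditioning on the first step:
t(state 3) = 1 + 0.2·t(state 3) + 0.4·t(state 4)
t(state 4) = 1 + 0.4·t(state 3) + 0.2·t(state 4)
Solving: t(state 3) = 2.5000, t(state 4) = 2.5000.
Expected steps from state 3 to state 2: 2.5000.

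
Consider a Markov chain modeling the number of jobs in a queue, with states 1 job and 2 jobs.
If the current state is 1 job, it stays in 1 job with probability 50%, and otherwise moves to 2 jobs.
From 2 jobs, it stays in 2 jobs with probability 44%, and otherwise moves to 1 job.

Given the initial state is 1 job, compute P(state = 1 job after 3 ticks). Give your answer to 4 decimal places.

Propagate the distribution vector 3 ticks from 1 job.
After 0 ticks: (1.0000, 0.0000)
After 1 tick: (0.5000, 0.5000)
After 2 ticks: (0.5300, 0.4700)
After 3 ticks: (0.5282, 0.4718)
P(in 1 job after 3 ticks) = 0.5282

0.5282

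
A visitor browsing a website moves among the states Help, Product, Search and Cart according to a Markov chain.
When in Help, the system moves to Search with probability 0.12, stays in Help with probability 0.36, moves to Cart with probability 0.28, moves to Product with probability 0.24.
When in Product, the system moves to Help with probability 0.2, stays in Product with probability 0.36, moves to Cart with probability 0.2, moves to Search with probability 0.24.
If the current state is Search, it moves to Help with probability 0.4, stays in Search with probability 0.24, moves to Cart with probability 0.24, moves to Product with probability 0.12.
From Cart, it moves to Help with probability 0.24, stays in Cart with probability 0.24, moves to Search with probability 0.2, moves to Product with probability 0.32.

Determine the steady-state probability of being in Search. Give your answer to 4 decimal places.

Let the stationary distribution be π with π = πP and π_1 + π_2 + π_3 + π_4 = 1.
π_1 = 0.36·π_1 + 0.2·π_2 + 0.4·π_3 + 0.24·π_4
π_2 = 0.24·π_1 + 0.36·π_2 + 0.12·π_3 + 0.32·π_4
π_3 = 0.12·π_1 + 0.24·π_2 + 0.24·π_3 + 0.2·π_4
Solving with the normalization constraint gives π = (0.2960, 0.2681, 0.1948, 0.2411).
So the stationary probability of Search is 0.1948.

0.1948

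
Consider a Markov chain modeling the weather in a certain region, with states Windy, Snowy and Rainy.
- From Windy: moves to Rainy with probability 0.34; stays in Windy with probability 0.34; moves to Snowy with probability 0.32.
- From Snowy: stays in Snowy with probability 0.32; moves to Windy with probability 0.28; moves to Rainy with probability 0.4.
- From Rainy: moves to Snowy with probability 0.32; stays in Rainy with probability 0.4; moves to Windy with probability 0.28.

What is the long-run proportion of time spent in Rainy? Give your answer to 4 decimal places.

0.3821

Let the stationary distribution be π with π = πP and π_1 + π_2 + π_3 = 1.
π_1 = 0.34·π_1 + 0.28·π_2 + 0.28·π_3
π_2 = 0.32·π_1 + 0.32·π_2 + 0.32·π_3
Solving with the normalization constraint gives π = (0.2979, 0.3200, 0.3821).
So the stationary probability of Rainy is 0.3821.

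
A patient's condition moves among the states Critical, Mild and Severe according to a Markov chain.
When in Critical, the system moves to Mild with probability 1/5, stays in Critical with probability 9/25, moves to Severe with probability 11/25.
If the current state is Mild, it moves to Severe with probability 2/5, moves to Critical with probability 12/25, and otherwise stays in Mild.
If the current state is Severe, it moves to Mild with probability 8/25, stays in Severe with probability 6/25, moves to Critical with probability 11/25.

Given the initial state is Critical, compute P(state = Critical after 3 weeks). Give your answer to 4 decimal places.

Propagate the distribution vector 3 weeks from Critical.
After 0 weeks: (1.0000, 0.0000, 0.0000)
After 1 week: (0.3600, 0.2000, 0.4400)
After 2 weeks: (0.4192, 0.2368, 0.3440)
After 3 weeks: (0.4159, 0.2223, 0.3617)
P(in Critical after 3 weeks) = 0.4159

0.4159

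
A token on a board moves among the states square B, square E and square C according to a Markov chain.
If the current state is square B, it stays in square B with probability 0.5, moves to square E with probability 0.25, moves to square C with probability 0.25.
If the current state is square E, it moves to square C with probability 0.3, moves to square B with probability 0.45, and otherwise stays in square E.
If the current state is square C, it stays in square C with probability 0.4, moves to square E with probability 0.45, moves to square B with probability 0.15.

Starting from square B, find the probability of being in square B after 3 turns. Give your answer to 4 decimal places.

Propagate the distribution vector 3 turns from square B.
After 0 turns: (1.0000, 0.0000, 0.0000)
After 1 turn: (0.5000, 0.2500, 0.2500)
After 2 turns: (0.4000, 0.3000, 0.3000)
After 3 turns: (0.3800, 0.3100, 0.3100)
P(in square B after 3 turns) = 0.3800

0.3800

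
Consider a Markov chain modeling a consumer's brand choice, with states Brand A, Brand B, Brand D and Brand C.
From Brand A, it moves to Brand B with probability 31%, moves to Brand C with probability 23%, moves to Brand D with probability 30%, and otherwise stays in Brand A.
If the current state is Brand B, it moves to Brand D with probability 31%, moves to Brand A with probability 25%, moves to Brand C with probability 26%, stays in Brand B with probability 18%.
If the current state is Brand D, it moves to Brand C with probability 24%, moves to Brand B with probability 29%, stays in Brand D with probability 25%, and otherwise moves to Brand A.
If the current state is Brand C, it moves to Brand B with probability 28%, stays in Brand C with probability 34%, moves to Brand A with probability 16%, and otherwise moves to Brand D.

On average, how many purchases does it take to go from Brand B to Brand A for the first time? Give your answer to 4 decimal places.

Let t(s) be the expected number of purchases to first reach Brand A from state s, with t(Brand A) = 0. Conditioning on the first purchase:
t(Brand B) = 1 + 0.18·t(Brand B) + 0.31·t(Brand D) + 0.26·t(Brand C)
t(Brand D) = 1 + 0.29·t(Brand B) + 0.25·t(Brand D) + 0.24·t(Brand C)
t(Brand C) = 1 + 0.28·t(Brand B) + 0.22·t(Brand D) + 0.34·t(Brand C)
Solving: t(Brand B) = 4.6078, t(Brand D) = 4.7299, t(Brand C) = 5.0466.
Expected purchases from Brand B to Brand A: 4.6078.

4.6078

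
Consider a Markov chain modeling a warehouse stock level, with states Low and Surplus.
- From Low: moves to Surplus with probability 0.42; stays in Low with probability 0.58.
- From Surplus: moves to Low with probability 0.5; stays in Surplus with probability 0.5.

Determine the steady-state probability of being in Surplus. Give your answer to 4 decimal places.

0.4565

Let the stationary distribution be π with π = πP and π_1 + π_2 = 1.
π_1 = 0.58·π_1 + 0.5·π_2
Solving with the normalization constraint gives π = (0.5435, 0.4565).
So the stationary probability of Surplus is 0.4565.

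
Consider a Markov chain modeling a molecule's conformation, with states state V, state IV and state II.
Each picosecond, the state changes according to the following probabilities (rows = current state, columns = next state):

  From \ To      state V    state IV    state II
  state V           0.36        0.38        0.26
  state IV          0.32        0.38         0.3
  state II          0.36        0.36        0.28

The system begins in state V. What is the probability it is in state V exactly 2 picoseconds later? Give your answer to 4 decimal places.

0.3448

Sum over the intermediate state after 1 picosecond:
P = P(state V→state V)·P(state V→state V) + P(state V→state IV)·P(state IV→state V) + P(state V→state II)·P(state II→state V)
  = 0.36×0.36 + 0.38×0.32 + 0.26×0.36
  = 0.1296 + 0.1216 + 0.0936 = 0.3448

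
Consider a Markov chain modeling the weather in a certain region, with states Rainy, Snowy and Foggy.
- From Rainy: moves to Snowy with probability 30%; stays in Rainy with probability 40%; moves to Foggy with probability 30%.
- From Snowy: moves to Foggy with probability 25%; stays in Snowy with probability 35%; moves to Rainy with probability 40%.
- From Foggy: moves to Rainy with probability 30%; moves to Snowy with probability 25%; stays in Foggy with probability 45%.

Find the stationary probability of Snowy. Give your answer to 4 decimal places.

Let the stationary distribution be π with π = πP and π_1 + π_2 + π_3 = 1.
π_1 = 0.4·π_1 + 0.4·π_2 + 0.3·π_3
π_2 = 0.3·π_1 + 0.35·π_2 + 0.25·π_3
Solving with the normalization constraint gives π = (0.3665, 0.2981, 0.3354).
So the stationary probability of Snowy is 0.2981.

0.2981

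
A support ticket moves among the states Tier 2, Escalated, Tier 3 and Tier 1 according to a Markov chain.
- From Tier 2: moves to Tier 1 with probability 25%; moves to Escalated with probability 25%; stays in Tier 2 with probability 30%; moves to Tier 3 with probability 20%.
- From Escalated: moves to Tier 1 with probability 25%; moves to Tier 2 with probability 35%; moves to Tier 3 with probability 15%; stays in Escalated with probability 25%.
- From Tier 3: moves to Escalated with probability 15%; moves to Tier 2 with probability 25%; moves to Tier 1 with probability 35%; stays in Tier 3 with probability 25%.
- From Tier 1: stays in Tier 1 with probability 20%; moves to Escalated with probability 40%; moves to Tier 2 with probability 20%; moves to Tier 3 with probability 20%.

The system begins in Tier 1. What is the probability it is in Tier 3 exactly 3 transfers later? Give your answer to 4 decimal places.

0.1965

Propagate the distribution vector 3 transfers from Tier 1.
After 0 transfers: (0.0000, 0.0000, 0.0000, 1.0000)
After 1 transfer: (0.2000, 0.4000, 0.2000, 0.2000)
After 2 transfers: (0.2900, 0.2600, 0.1900, 0.2600)
After 3 transfers: (0.2775, 0.2700, 0.1965, 0.2560)
P(in Tier 3 after 3 transfers) = 0.1965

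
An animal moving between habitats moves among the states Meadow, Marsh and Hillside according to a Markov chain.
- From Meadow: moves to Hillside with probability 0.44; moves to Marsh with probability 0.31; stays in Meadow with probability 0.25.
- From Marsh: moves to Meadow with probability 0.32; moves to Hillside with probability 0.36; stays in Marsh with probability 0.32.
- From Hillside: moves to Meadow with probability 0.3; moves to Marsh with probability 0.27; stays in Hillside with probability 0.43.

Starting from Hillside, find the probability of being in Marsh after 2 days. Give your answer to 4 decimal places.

Sum over the intermediate state after 1 day:
P = P(Hillside→Meadow)·P(Meadow→Marsh) + P(Hillside→Marsh)·P(Marsh→Marsh) + P(Hillside→Hillside)·P(Hillside→Marsh)
  = 0.3×0.31 + 0.27×0.32 + 0.43×0.27
  = 0.0930 + 0.0864 + 0.1161 = 0.2955

0.2955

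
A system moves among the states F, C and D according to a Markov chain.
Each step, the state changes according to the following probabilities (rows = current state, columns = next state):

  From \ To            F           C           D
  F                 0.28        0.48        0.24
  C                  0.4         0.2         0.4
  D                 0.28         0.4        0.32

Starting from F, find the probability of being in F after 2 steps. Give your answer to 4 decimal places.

Sum over the intermediate state after 1 step:
P = P(F→F)·P(F→F) + P(F→C)·P(C→F) + P(F→D)·P(D→F)
  = 0.28×0.28 + 0.48×0.4 + 0.24×0.28
  = 0.0784 + 0.1920 + 0.0672 = 0.3376

0.3376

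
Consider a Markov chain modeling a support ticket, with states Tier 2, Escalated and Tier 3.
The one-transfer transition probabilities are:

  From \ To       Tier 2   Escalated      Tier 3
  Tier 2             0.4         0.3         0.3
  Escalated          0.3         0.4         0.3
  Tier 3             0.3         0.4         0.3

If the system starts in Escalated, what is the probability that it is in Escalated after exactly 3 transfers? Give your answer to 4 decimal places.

0.3670

Propagate the distribution vector 3 transfers from Escalated.
After 0 transfers: (0.0000, 1.0000, 0.0000)
After 1 transfer: (0.3000, 0.4000, 0.3000)
After 2 transfers: (0.3300, 0.3700, 0.3000)
After 3 transfers: (0.3330, 0.3670, 0.3000)
P(in Escalated after 3 transfers) = 0.3670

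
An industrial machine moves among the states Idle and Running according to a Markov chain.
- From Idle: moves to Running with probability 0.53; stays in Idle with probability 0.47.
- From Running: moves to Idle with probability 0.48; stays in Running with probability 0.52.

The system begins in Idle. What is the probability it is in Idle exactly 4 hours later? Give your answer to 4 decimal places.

Propagate the distribution vector 4 hours from Idle.
After 0 hours: (1.0000, 0.0000)
After 1 hour: (0.4700, 0.5300)
After 2 hours: (0.4753, 0.5247)
After 3 hours: (0.4752, 0.5248)
After 4 hours: (0.4752, 0.5248)
P(in Idle after 4 hours) = 0.4752

0.4752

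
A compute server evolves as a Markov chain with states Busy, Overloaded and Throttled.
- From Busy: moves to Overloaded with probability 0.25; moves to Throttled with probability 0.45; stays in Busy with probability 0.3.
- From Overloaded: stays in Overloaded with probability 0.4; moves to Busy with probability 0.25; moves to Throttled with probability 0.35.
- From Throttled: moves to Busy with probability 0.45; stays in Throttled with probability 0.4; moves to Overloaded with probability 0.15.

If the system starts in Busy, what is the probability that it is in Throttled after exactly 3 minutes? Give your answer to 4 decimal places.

0.4056

Propagate the distribution vector 3 minutes from Busy.
After 0 minutes: (1.0000, 0.0000, 0.0000)
After 1 minute: (0.3000, 0.2500, 0.4500)
After 2 minutes: (0.3550, 0.2425, 0.4025)
After 3 minutes: (0.3483, 0.2461, 0.4056)
P(in Throttled after 3 minutes) = 0.4056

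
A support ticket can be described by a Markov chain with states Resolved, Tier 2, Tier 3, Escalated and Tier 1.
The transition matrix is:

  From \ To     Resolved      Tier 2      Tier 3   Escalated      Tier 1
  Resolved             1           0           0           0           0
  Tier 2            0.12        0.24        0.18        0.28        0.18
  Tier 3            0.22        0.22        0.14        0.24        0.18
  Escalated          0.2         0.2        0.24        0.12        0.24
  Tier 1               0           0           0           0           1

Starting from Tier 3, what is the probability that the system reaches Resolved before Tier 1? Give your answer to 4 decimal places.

0.5003

Let h(s) be the probability of absorption at Resolved starting from transient state s. Then h(Resolved) = 1 and h(Tier 1) = 0. By first-step analysis:
h(Tier 2) = 0.12·1 + 0.24·h(Tier 2) + 0.18·h(Tier 3) + 0.28·h(Escalated) + 0.18·0
h(Tier 3) = 0.22·1 + 0.22·h(Tier 2) + 0.14·h(Tier 3) + 0.24·h(Escalated) + 0.18·0
h(Escalated) = 0.2·1 + 0.2·h(Tier 2) + 0.24·h(Tier 3) + 0.12·h(Escalated) + 0.24·0
Solving: h(Tier 2) = 0.4479, h(Tier 3) = 0.5003, h(Escalated) = 0.4655.
Starting from Tier 3, the probability is 0.5003.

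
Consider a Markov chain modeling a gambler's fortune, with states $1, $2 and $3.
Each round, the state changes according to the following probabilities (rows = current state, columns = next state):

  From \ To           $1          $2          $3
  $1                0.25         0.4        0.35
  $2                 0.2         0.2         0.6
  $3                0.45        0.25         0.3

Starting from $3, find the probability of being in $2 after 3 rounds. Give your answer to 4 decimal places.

0.2794

Propagate the distribution vector 3 rounds from $3.
After 0 rounds: (0.0000, 0.0000, 1.0000)
After 1 round: (0.4500, 0.2500, 0.3000)
After 2 rounds: (0.2975, 0.3050, 0.3975)
After 3 rounds: (0.3143, 0.2794, 0.4064)
P(in $2 after 3 rounds) = 0.2794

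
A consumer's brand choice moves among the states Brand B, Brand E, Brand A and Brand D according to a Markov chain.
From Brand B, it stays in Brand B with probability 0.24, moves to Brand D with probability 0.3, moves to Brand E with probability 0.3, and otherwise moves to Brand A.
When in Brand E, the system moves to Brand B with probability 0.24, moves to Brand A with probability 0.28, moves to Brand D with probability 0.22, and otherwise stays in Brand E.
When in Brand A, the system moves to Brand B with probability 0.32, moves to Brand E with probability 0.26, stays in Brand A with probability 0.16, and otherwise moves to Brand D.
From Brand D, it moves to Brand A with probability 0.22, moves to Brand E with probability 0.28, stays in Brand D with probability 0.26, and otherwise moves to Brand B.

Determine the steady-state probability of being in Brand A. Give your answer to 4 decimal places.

Let the stationary distribution be π with π = πP and π_1 + π_2 + π_3 + π_4 = 1.
π_1 = 0.24·π_1 + 0.24·π_2 + 0.32·π_3 + 0.24·π_4
π_2 = 0.3·π_1 + 0.26·π_2 + 0.26·π_3 + 0.28·π_4
π_3 = 0.16·π_1 + 0.28·π_2 + 0.16·π_3 + 0.22·π_4
Solving with the normalization constraint gives π = (0.2567, 0.2755, 0.2086, 0.2592).
So the stationary probability of Brand A is 0.2086.

0.2086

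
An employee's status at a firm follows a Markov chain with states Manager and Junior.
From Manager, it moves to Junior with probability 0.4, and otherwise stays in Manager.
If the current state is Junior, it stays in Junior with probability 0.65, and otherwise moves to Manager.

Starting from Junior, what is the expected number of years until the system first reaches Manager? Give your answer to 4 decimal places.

2.8571

Let t(s) be the expected number of years to first reach Manager from state s, with t(Manager) = 0. Conditioning on the first year:
t(Junior) = 1 + 0.65·t(Junior)
Solving: t(Junior) = 2.8571.
Expected years from Junior to Manager: 2.8571.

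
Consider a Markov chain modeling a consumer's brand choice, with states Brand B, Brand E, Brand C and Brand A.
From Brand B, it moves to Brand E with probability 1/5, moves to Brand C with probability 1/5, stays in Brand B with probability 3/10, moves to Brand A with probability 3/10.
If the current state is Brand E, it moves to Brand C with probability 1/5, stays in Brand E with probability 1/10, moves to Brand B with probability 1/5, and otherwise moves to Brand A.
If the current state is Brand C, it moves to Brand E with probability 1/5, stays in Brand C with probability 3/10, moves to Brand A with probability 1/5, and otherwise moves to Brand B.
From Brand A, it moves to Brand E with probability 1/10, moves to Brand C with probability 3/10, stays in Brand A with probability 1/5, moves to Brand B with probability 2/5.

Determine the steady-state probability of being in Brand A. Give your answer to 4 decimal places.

Let the stationary distribution be π with π = πP and π_1 + π_2 + π_3 + π_4 = 1.
π_1 = 0.3·π_1 + 0.2·π_2 + 0.3·π_3 + 0.4·π_4
π_2 = 0.2·π_1 + 0.1·π_2 + 0.2·π_3 + 0.1·π_4
π_3 = 0.2·π_1 + 0.2·π_2 + 0.3·π_3 + 0.3·π_4
Solving with the normalization constraint gives π = (0.3122, 0.1565, 0.2531, 0.2782).
So the stationary probability of Brand A is 0.2782.

0.2782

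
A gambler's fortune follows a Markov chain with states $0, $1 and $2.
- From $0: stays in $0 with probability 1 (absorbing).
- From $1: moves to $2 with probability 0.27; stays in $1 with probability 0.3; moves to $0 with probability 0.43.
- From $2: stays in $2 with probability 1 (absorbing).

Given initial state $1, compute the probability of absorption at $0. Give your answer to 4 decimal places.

0.6143

Let h(s) be the probability of absorption at $0 starting from transient state s. Then h($0) = 1 and h($2) = 0. By first-step analysis:
h($1) = 0.43·1 + 0.3·h($1) + 0.27·0
Solving: h($1) = 0.6143.
Starting from $1, the probability is 0.6143.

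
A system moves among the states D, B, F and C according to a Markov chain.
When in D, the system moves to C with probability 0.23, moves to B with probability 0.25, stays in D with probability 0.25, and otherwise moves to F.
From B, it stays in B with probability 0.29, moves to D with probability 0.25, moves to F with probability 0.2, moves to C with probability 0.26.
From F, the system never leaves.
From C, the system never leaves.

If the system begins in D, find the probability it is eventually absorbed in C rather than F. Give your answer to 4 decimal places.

0.4857

Let h(s) be the probability of absorption at C starting from transient state s. Then h(C) = 1 and h(F) = 0. By first-step analysis:
h(D) = 0.25·h(D) + 0.25·h(B) + 0.27·0 + 0.23·1
h(B) = 0.25·h(D) + 0.29·h(B) + 0.2·0 + 0.26·1
Solving: h(D) = 0.4857, h(B) = 0.5372.
Starting from D, the probability is 0.4857.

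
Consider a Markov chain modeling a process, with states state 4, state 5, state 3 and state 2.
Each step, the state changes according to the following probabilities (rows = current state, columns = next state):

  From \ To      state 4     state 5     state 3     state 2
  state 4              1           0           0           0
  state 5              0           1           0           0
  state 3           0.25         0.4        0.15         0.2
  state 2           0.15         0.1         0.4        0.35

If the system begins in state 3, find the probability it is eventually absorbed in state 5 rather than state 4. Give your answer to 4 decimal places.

0.5926

Let h(s) be the probability of absorption at state 5 starting from transient state s. Then h(state 5) = 1 and h(state 4) = 0. By first-step analysis:
h(state 3) = 0.25·0 + 0.4·1 + 0.15·h(state 3) + 0.2·h(state 2)
h(state 2) = 0.15·0 + 0.1·1 + 0.4·h(state 3) + 0.35·h(state 2)
Solving: h(state 3) = 0.5926, h(state 2) = 0.5185.
Starting from state 3, the probability is 0.5926.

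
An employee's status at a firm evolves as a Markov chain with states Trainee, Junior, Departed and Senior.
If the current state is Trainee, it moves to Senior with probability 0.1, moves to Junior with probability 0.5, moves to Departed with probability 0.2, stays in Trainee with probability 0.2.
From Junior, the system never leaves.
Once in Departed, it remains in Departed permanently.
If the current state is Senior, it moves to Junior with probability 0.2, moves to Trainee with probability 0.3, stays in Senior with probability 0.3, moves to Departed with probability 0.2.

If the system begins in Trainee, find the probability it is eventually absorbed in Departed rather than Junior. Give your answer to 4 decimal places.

0.3019

Let h(s) be the probability of absorption at Departed starting from transient state s. Then h(Departed) = 1 and h(Junior) = 0. By first-step analysis:
h(Trainee) = 0.2·h(Trainee) + 0.5·0 + 0.2·1 + 0.1·h(Senior)
h(Senior) = 0.3·h(Trainee) + 0.2·0 + 0.2·1 + 0.3·h(Senior)
Solving: h(Trainee) = 0.3019, h(Senior) = 0.4151.
Starting from Trainee, the probability is 0.3019.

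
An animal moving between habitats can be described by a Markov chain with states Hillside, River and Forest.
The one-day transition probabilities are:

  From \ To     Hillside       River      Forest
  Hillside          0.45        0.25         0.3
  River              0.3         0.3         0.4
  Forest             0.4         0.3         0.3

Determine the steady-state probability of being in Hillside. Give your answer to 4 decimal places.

Let the stationary distribution be π with π = πP and π_1 + π_2 + π_3 = 1.
π_1 = 0.45·π_1 + 0.3·π_2 + 0.4·π_3
π_2 = 0.25·π_1 + 0.3·π_2 + 0.3·π_3
Solving with the normalization constraint gives π = (0.3915, 0.2804, 0.3280).
So the stationary probability of Hillside is 0.3915.

0.3915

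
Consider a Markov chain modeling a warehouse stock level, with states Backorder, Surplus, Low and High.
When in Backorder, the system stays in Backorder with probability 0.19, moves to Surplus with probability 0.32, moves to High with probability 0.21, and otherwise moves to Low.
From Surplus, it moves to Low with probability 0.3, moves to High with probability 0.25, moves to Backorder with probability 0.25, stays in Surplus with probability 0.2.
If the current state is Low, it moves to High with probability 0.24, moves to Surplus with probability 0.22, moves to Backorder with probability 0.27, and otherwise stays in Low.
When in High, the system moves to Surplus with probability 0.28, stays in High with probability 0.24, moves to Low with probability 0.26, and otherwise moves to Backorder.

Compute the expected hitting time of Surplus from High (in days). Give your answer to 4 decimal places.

Let t(s) be the expected number of days to first reach Surplus from state s, with t(Surplus) = 0. Conditioning on the first day:
t(Backorder) = 1 + 0.19·t(Backorder) + 0.28·t(Low) + 0.21·t(High)
t(Low) = 1 + 0.27·t(Backorder) + 0.27·t(Low) + 0.24·t(High)
t(High) = 1 + 0.22·t(Backorder) + 0.26·t(Low) + 0.24·t(High)
Solving: t(Backorder) = 3.5245, t(Low) = 3.8776, t(High) = 3.6626.
Expected days from High to Surplus: 3.6626.

3.6626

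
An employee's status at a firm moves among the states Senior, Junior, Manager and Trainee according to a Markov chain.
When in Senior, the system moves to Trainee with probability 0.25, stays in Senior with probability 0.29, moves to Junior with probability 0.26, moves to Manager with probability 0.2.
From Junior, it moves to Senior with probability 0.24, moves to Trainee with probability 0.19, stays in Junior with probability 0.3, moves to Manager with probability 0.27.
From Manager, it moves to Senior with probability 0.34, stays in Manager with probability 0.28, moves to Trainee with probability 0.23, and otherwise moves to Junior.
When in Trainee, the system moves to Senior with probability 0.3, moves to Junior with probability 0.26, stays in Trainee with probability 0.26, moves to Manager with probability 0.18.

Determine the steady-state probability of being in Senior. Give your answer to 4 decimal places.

Let the stationary distribution be π with π = πP and π_1 + π_2 + π_3 + π_4 = 1.
π_1 = 0.29·π_1 + 0.24·π_2 + 0.34·π_3 + 0.3·π_4
π_2 = 0.26·π_1 + 0.3·π_2 + 0.15·π_3 + 0.26·π_4
π_3 = 0.2·π_1 + 0.27·π_2 + 0.28·π_3 + 0.18·π_4
Solving with the normalization constraint gives π = (0.2917, 0.2444, 0.2309, 0.2330).
So the stationary probability of Senior is 0.2917.

0.2917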